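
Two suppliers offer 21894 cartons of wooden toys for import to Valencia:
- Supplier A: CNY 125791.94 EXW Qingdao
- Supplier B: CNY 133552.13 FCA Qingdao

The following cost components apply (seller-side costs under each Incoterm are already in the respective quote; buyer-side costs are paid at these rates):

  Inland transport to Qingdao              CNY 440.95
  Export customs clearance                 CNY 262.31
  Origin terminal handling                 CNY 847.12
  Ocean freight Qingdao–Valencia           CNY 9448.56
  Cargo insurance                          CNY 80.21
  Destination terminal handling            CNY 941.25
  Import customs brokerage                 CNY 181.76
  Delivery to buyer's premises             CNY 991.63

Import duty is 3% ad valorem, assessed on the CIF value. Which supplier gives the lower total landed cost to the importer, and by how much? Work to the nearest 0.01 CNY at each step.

Supplier A is cheaper by CNY 7268.64

Supplier A (EXW):
CIF value = EXW price + inland to port + export clearance + origin terminal + freight + insurance = 125791.94 + 440.95 + 262.31 + 847.12 + 9448.56 + 80.21 = 136871.09
Import duty = 136871.09 × 3% = 4106.13
Buyer bears (A): 440.95 + 262.31 + 847.12 + 9448.56 + 80.21 + 941.25 + 181.76 + 991.63 = 13193.79
Landed cost (A) = invoice 125791.94 + 13193.79 + duty 4106.13 = 143091.86
Supplier B (FCA):
CIF value = FCA price + origin terminal + freight + insurance = 133552.13 + 847.12 + 9448.56 + 80.21 = 143928.02
Import duty = 143928.02 × 3% = 4317.84
Buyer bears (B): 847.12 + 9448.56 + 80.21 + 941.25 + 181.76 + 991.63 = 12490.53
Landed cost (B) = invoice 133552.13 + 12490.53 + duty 4317.84 = 150360.50
Difference = |143091.86 − 150360.50| = 7268.64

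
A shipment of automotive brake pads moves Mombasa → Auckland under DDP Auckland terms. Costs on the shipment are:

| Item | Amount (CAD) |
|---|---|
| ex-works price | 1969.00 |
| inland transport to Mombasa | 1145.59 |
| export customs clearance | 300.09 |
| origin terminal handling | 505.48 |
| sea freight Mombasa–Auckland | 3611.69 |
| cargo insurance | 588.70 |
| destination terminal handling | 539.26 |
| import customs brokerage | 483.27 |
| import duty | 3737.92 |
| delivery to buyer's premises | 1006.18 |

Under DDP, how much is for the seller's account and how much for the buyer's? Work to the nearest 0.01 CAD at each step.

Seller: CAD 13887.18; buyer: CAD 0.00

DDP: the seller bears all costs including import duty.
Seller's account: goods 1969.00 + inland to port 1145.59 + export clearance 300.09 + origin terminal 505.48 + freight 3611.69 + insurance 588.70 + destination terminal 539.26 + brokerage 483.27 + duty 3737.92 + delivery 1006.18 = 13887.18
Buyer's account: 0.00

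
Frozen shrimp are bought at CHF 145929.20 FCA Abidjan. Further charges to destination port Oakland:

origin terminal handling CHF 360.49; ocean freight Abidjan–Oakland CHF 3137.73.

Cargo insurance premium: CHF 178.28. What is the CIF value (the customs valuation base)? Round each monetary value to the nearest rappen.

CIF = FCA price + pre-shipment costs + freight + insurance
CIF = 145929.20 + 360.49 + 3137.73 + 178.28 = 149605.70

CIF value: CHF 149605.70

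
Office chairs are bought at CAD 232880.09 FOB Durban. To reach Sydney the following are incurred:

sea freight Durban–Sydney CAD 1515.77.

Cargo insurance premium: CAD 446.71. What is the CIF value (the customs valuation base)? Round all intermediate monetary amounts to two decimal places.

CIF = FOB price + freight + insurance
CIF = 232880.09 + 1515.77 + 446.71 = 234842.57

CIF value: CAD 234842.57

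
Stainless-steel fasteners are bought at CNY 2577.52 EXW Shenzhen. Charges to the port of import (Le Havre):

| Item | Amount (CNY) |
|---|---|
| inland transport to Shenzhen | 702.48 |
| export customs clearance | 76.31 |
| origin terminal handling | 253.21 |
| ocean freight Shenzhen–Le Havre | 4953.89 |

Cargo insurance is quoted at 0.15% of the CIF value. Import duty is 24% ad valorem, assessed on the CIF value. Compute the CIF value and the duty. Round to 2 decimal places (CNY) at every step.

CIF value: CNY 8576.27; import duty: CNY 2058.30

Let C be the CIF value. C = EXW price + pre-shipment costs + freight + 0.15% × C
C − 0.15% × C = 2577.52 + 702.48 + 76.31 + 253.21 + 4953.89
0.9985 × C = 8563.41
C = 8563.41 / 0.9985 = 8576.27
Insurance premium = 0.15% × 8576.27 = 12.86
Import duty = 8576.27 × 24% = 2058.30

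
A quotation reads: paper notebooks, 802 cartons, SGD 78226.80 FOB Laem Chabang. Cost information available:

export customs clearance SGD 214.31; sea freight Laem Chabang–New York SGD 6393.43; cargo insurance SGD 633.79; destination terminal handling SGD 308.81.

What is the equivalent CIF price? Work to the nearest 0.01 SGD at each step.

Not relevant to the conversion: export clearance — on the seller under both FOB and CIF; already in the FOB price and stays in the CIF price. destination terminal — on the buyer under both terms; not part of either seller's price.
From FOB to CIF, the seller additionally bears: freight, insurance.
CIF price = 78226.80 + 6393.43 + 633.79 = 85254.02

CIF price: SGD 85254.02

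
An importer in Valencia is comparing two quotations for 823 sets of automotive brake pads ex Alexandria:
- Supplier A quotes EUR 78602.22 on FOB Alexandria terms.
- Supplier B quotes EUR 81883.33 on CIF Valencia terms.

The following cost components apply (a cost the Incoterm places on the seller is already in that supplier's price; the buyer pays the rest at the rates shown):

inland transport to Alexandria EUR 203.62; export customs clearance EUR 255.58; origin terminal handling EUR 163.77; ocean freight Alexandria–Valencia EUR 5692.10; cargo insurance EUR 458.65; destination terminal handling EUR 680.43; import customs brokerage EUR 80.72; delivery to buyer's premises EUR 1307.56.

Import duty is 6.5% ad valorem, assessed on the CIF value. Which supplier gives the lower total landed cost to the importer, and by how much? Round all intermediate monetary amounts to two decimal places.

Supplier B is cheaper by EUR 3056.16

Supplier A (FOB):
CIF value = FOB price + freight + insurance = 78602.22 + 5692.10 + 458.65 = 84752.97
Import duty = 84752.97 × 6.5% = 5508.94
Buyer bears (A): 5692.10 + 458.65 + 680.43 + 80.72 + 1307.56 = 8219.46
Landed cost (A) = invoice 78602.22 + 8219.46 + duty 5508.94 = 92330.62
Supplier B (CIF):
The CIF price already equals the CIF value: 81883.33
Import duty = 81883.33 × 6.5% = 5322.42
Buyer bears (B): 680.43 + 80.72 + 1307.56 = 2068.71
Landed cost (B) = invoice 81883.33 + 2068.71 + duty 5322.42 = 89274.46
Difference = |92330.62 − 89274.46| = 3056.16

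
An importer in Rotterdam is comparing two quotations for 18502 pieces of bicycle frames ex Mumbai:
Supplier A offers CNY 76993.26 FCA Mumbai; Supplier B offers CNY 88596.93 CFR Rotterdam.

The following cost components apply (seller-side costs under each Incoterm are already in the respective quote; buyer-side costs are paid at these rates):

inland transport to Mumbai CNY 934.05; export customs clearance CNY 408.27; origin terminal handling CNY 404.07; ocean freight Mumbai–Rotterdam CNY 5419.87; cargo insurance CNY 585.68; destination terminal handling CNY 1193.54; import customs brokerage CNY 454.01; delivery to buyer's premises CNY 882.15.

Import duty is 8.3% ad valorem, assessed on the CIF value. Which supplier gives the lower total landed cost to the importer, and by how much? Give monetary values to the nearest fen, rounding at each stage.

Supplier A is cheaper by CNY 6259.45

Supplier A (FCA):
CIF value = FCA price + origin terminal + freight + insurance = 76993.26 + 404.07 + 5419.87 + 585.68 = 83402.88
Import duty = 83402.88 × 8.3% = 6922.44
Buyer bears (A): 404.07 + 5419.87 + 585.68 + 1193.54 + 454.01 + 882.15 = 8939.32
Landed cost (A) = invoice 76993.26 + 8939.32 + duty 6922.44 = 92855.02
Supplier B (CFR):
CIF value = CFR price + insurance = 88596.93 + 585.68 = 89182.61
Import duty = 89182.61 × 8.3% = 7402.16
Buyer bears (B): 585.68 + 1193.54 + 454.01 + 882.15 = 3115.38
Landed cost (B) = invoice 88596.93 + 3115.38 + duty 7402.16 = 99114.47
Difference = |92855.02 − 99114.47| = 6259.45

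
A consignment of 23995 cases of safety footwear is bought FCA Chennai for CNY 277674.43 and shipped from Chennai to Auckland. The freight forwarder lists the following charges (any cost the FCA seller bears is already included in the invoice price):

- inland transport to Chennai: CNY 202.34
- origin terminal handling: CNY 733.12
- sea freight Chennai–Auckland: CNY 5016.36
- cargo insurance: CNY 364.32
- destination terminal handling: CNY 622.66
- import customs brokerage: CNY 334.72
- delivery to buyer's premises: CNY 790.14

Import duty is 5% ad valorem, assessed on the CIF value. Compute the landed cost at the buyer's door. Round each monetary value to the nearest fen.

FCA: the seller delivers export-cleared goods to the carrier; the buyer bears costs from that point.
Already in the invoice (seller's account under FCA): inland to port — exclude.
CIF value = FCA price + origin terminal + freight + insurance = 277674.43 + 733.12 + 5016.36 + 364.32 = 283788.23
Import duty = 283788.23 × 5% = 14189.41
Buyer bears: origin terminal 733.12 + freight 5016.36 + insurance 364.32 + destination terminal 622.66 + brokerage 334.72 + delivery 790.14 + duty 14189.41 = 22050.73
Landed cost = invoice 277674.43 + 22050.73 = 299725.16

Total landed cost: CNY 299725.16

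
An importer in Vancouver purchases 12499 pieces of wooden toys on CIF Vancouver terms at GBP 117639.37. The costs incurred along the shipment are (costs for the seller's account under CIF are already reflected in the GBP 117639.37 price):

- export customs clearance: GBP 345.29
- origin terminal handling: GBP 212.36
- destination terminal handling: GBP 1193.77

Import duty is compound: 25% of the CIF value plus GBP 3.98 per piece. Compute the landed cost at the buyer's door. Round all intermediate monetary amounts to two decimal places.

CIF: the seller pays costs through ocean freight and marine insurance to the destination port.
Already in the invoice (seller's account under CIF): export clearance, origin terminal — exclude.
The CIF price already equals the CIF value: 117639.37
Ad valorem component: 117639.37 × 25% = 29409.84
Specific component: 12499 × 3.98 = 49746.02
Import duty = 29409.84 + 49746.02 = 79155.86
Buyer bears: destination terminal 1193.77 + duty 79155.86 = 80349.63
Landed cost = invoice 117639.37 + 80349.63 = 197989.00

Total landed cost: GBP 197989.00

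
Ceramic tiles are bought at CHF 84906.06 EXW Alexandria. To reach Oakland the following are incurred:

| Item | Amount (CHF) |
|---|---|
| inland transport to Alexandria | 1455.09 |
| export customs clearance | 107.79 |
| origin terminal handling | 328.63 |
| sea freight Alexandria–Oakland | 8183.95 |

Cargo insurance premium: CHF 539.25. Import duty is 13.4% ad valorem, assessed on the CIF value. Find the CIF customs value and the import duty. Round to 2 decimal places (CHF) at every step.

CIF = EXW price + pre-shipment costs + freight + insurance
CIF = 84906.06 + 1455.09 + 107.79 + 328.63 + 8183.95 + 539.25 = 95520.77
Import duty = 95520.77 × 13.4% = 12799.78

CIF value: CHF 95520.77; import duty: CHF 12799.78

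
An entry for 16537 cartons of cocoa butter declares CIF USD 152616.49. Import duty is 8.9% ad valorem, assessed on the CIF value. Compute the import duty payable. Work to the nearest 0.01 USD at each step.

Import duty: USD 13582.87

Import duty = 152616.49 × 8.9% = 13582.87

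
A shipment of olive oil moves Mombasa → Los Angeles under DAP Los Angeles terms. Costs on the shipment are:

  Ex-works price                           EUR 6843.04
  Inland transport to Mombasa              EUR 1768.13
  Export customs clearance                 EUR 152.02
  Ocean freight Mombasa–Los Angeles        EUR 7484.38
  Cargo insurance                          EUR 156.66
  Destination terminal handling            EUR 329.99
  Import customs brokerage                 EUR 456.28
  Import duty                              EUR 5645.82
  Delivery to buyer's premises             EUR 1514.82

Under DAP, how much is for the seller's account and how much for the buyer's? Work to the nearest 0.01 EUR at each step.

Seller: EUR 18249.04; buyer: EUR 6102.10

DAP: the seller bears all costs to the named destination except import duty and clearance.
Seller's account: goods 6843.04 + inland to port 1768.13 + export clearance 152.02 + freight 7484.38 + insurance 156.66 + destination terminal 329.99 + delivery 1514.82 = 18249.04
Buyer's account: brokerage 456.28 + duty 5645.82 = 6102.10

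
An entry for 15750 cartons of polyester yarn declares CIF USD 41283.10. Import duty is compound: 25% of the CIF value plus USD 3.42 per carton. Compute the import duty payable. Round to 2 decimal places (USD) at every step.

Import duty: USD 64185.78

Ad valorem component: 41283.10 × 25% = 10320.78
Specific component: 15750 × 3.42 = 53865.00
Import duty = 10320.78 + 53865.00 = 64185.78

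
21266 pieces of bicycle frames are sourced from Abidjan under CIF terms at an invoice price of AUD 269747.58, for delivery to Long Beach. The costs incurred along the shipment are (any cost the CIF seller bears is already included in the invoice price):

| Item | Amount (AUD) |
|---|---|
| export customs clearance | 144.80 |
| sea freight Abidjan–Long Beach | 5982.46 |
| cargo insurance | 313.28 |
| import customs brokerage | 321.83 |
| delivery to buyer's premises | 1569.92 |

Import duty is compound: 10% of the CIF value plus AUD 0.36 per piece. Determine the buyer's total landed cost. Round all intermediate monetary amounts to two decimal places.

CIF: the seller pays costs through ocean freight and marine insurance to the destination port.
Already in the invoice (seller's account under CIF): export clearance, freight, insurance — exclude.
The CIF price already equals the CIF value: 269747.58
Ad valorem component: 269747.58 × 10% = 26974.76
Specific component: 21266 × 0.36 = 7655.76
Import duty = 26974.76 + 7655.76 = 34630.52
Buyer bears: brokerage 321.83 + delivery 1569.92 + duty 34630.52 = 36522.27
Landed cost = invoice 269747.58 + 36522.27 = 306269.85

Total landed cost: AUD 306269.85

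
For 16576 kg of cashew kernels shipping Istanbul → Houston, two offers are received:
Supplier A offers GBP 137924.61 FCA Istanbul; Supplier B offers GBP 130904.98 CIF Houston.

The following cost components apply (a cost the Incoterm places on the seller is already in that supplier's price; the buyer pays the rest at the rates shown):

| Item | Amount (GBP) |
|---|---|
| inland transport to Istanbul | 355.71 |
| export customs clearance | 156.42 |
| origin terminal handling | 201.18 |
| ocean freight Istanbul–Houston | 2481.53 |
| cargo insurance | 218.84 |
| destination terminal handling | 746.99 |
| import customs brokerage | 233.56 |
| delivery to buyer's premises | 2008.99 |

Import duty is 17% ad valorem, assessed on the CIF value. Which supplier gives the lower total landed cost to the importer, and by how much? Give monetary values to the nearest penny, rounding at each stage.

Supplier A (FCA):
CIF value = FCA price + origin terminal + freight + insurance = 137924.61 + 201.18 + 2481.53 + 218.84 = 140826.16
Import duty = 140826.16 × 17% = 23940.45
Buyer bears (A): 201.18 + 2481.53 + 218.84 + 746.99 + 233.56 + 2008.99 = 5891.09
Landed cost (A) = invoice 137924.61 + 5891.09 + duty 23940.45 = 167756.15
Supplier B (CIF):
The CIF price already equals the CIF value: 130904.98
Import duty = 130904.98 × 17% = 22253.85
Buyer bears (B): 746.99 + 233.56 + 2008.99 = 2989.54
Landed cost (B) = invoice 130904.98 + 2989.54 + duty 22253.85 = 156148.37
Difference = |167756.15 − 156148.37| = 11607.78

Supplier B is cheaper by GBP 11607.78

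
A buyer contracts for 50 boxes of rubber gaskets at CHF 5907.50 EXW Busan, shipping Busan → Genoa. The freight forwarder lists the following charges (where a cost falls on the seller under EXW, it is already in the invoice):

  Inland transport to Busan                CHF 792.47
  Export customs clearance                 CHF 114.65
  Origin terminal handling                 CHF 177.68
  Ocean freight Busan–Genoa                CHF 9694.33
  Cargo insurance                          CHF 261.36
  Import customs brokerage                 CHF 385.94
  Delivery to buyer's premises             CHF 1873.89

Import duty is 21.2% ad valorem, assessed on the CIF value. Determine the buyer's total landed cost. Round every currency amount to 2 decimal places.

Total landed cost: CHF 22800.79

EXW: the seller makes goods available at their premises; the buyer bears all onward costs.
CIF value = EXW price + inland to port + export clearance + origin terminal + freight + insurance = 5907.50 + 792.47 + 114.65 + 177.68 + 9694.33 + 261.36 = 16947.99
Import duty = 16947.99 × 21.2% = 3592.97
Buyer bears: inland to port 792.47 + export clearance 114.65 + origin terminal 177.68 + freight 9694.33 + insurance 261.36 + brokerage 385.94 + delivery 1873.89 + duty 3592.97 = 16893.29
Landed cost = invoice 5907.50 + 16893.29 = 22800.79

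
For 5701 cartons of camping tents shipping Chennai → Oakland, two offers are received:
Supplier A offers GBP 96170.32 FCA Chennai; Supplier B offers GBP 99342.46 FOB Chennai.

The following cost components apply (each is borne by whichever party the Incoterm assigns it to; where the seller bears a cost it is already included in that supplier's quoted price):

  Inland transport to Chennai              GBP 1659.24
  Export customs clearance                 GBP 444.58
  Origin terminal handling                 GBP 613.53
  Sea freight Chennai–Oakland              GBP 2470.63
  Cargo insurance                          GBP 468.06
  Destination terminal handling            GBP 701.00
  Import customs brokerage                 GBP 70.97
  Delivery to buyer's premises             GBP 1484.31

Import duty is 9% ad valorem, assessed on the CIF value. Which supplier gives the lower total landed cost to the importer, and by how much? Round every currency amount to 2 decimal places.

Supplier A (FCA):
CIF value = FCA price + origin terminal + freight + insurance = 96170.32 + 613.53 + 2470.63 + 468.06 = 99722.54
Import duty = 99722.54 × 9% = 8975.03
Buyer bears (A): 613.53 + 2470.63 + 468.06 + 701.00 + 70.97 + 1484.31 = 5808.50
Landed cost (A) = invoice 96170.32 + 5808.50 + duty 8975.03 = 110953.85
Supplier B (FOB):
CIF value = FOB price + freight + insurance = 99342.46 + 2470.63 + 468.06 = 102281.15
Import duty = 102281.15 × 9% = 9205.30
Buyer bears (B): 2470.63 + 468.06 + 701.00 + 70.97 + 1484.31 = 5194.97
Landed cost (B) = invoice 99342.46 + 5194.97 + duty 9205.30 = 113742.73
Difference = |110953.85 − 113742.73| = 2788.88

Supplier A is cheaper by GBP 2788.88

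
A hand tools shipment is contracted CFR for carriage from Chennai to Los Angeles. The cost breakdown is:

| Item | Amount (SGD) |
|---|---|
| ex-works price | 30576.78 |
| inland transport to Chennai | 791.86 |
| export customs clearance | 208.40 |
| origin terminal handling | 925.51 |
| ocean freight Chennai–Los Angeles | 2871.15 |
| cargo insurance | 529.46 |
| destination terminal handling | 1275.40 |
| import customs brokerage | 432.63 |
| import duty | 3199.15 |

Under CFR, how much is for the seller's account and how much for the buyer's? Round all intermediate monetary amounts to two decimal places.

Seller: SGD 35373.70; buyer: SGD 5436.64

CFR: the seller pays costs through ocean freight to the destination port, but not insurance.
Seller's account: goods 30576.78 + inland to port 791.86 + export clearance 208.40 + origin terminal 925.51 + freight 2871.15 = 35373.70
Buyer's account: insurance 529.46 + destination terminal 1275.40 + brokerage 432.63 + duty 3199.15 = 5436.64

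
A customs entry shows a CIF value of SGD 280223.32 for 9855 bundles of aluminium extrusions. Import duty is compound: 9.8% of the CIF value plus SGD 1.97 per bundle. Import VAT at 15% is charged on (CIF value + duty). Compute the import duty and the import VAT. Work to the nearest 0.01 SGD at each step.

Ad valorem component: 280223.32 × 9.8% = 27461.89
Specific component: 9855 × 1.97 = 19414.35
Import duty = 27461.89 + 19414.35 = 46876.24
VAT base = CIF + duty = 280223.32 + 46876.24 = 327099.56
Import VAT = 327099.56 × 15% = 49064.93

Import duty: SGD 46876.24; import VAT: SGD 49064.93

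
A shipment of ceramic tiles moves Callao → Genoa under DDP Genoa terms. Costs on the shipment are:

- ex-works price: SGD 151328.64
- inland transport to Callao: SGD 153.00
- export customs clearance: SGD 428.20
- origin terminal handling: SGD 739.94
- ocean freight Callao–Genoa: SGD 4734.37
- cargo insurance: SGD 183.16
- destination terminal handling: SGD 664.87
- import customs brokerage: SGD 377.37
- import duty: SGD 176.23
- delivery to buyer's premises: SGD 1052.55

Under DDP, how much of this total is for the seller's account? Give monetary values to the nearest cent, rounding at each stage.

DDP: the seller bears all costs including import duty.
Seller's account: goods 151328.64 + inland to port 153.00 + export clearance 428.20 + origin terminal 739.94 + freight 4734.37 + insurance 183.16 + destination terminal 664.87 + brokerage 377.37 + duty 176.23 + delivery 1052.55 = 159838.33
Buyer's account: 0.00

Seller's account: SGD 159838.33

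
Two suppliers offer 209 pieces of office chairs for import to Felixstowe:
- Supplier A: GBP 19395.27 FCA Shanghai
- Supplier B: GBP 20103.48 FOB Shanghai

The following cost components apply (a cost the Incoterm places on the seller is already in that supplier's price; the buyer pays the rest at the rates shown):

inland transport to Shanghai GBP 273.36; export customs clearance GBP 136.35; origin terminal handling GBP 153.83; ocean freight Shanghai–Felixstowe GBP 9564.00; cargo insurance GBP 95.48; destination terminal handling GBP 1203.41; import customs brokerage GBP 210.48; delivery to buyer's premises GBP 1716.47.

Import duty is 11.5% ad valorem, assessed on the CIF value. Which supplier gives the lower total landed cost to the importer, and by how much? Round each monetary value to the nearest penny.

Supplier A is cheaper by GBP 618.13

Supplier A (FCA):
CIF value = FCA price + origin terminal + freight + insurance = 19395.27 + 153.83 + 9564.00 + 95.48 = 29208.58
Import duty = 29208.58 × 11.5% = 3358.99
Buyer bears (A): 153.83 + 9564.00 + 95.48 + 1203.41 + 210.48 + 1716.47 = 12943.67
Landed cost (A) = invoice 19395.27 + 12943.67 + duty 3358.99 = 35697.93
Supplier B (FOB):
CIF value = FOB price + freight + insurance = 20103.48 + 9564.00 + 95.48 = 29762.96
Import duty = 29762.96 × 11.5% = 3422.74
Buyer bears (B): 9564.00 + 95.48 + 1203.41 + 210.48 + 1716.47 = 12789.84
Landed cost (B) = invoice 20103.48 + 12789.84 + duty 3422.74 = 36316.06
Difference = |35697.93 − 36316.06| = 618.13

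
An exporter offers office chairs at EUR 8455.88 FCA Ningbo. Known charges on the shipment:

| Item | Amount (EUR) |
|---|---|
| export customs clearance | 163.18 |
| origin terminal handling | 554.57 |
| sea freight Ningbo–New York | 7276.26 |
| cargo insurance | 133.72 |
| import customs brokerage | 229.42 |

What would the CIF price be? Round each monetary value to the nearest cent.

CIF price: EUR 16420.43

Not relevant to the conversion: export clearance — on the seller under both FCA and CIF; already in the FCA price and stays in the CIF price. brokerage — on the buyer under both terms; not part of either seller's price.
From FCA to CIF, the seller additionally bears: origin terminal, freight, insurance.
CIF price = 8455.88 + 554.57 + 7276.26 + 133.72 = 16420.43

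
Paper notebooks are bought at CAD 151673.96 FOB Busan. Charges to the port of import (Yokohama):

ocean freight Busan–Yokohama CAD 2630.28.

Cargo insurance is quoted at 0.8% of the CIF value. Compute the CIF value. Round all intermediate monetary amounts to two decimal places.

CIF value: CAD 155548.63

Let C be the CIF value. C = FOB price + freight + 0.8% × C
C − 0.8% × C = 151673.96 + 2630.28
0.992 × C = 154304.24
C = 154304.24 / 0.992 = 155548.63
Insurance premium = 0.8% × 155548.63 = 1244.39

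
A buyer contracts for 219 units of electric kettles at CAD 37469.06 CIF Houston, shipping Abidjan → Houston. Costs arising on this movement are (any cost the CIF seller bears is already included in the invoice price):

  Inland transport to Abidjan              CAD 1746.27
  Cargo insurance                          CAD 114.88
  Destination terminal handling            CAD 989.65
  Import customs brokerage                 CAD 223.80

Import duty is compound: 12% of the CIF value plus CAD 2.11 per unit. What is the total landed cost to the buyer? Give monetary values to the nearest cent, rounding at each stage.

CIF: the seller pays costs through ocean freight and marine insurance to the destination port.
Already in the invoice (seller's account under CIF): inland to port, insurance — exclude.
The CIF price already equals the CIF value: 37469.06
Ad valorem component: 37469.06 × 12% = 4496.29
Specific component: 219 × 2.11 = 462.09
Import duty = 4496.29 + 462.09 = 4958.38
Buyer bears: destination terminal 989.65 + brokerage 223.80 + duty 4958.38 = 6171.83
Landed cost = invoice 37469.06 + 6171.83 = 43640.89

Total landed cost: CAD 43640.89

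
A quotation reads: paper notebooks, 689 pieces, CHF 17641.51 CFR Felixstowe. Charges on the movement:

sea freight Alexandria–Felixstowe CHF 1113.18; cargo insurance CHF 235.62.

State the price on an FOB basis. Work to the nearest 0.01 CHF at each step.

FOB price: CHF 16528.33

Not relevant to the conversion: insurance — on the buyer under both terms; not part of either seller's price.
From CFR to FOB, the seller no longer bears: freight.
FOB price = 17641.51 − 1113.18 = 16528.33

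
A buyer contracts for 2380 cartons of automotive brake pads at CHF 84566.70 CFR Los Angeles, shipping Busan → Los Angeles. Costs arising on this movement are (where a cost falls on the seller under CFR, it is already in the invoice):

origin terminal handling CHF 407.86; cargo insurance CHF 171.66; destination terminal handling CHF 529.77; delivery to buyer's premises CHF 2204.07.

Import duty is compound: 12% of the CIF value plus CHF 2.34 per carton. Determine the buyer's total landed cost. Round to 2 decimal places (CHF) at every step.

CFR: the seller pays costs through ocean freight to the destination port, but not insurance.
Already in the invoice (seller's account under CFR): origin terminal — exclude.
CIF value = CFR price + insurance = 84566.70 + 171.66 = 84738.36
Ad valorem component: 84738.36 × 12% = 10168.60
Specific component: 2380 × 2.34 = 5569.20
Import duty = 10168.60 + 5569.20 = 15737.80
Buyer bears: insurance 171.66 + destination terminal 529.77 + delivery 2204.07 + duty 15737.80 = 18643.30
Landed cost = invoice 84566.70 + 18643.30 = 103210.00

Total landed cost: CHF 103210.00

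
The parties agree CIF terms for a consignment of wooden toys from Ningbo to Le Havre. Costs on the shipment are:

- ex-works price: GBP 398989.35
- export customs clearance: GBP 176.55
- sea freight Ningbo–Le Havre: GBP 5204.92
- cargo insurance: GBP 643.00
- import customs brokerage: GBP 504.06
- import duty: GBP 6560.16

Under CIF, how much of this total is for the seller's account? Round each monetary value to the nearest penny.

Seller's account: GBP 405013.82

CIF: the seller pays costs through ocean freight and marine insurance to the destination port.
Seller's account: goods 398989.35 + export clearance 176.55 + freight 5204.92 + insurance 643.00 = 405013.82
Buyer's account: brokerage 504.06 + duty 6560.16 = 7064.22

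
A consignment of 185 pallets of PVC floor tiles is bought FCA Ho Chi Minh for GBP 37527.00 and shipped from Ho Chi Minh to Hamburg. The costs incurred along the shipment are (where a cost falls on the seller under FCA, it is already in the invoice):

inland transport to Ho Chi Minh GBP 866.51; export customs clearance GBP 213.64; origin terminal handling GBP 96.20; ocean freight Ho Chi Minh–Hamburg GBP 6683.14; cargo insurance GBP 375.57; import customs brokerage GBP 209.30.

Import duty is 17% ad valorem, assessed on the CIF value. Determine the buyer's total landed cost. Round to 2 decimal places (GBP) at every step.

Total landed cost: GBP 52487.13

FCA: the seller delivers export-cleared goods to the carrier; the buyer bears costs from that point.
Already in the invoice (seller's account under FCA): inland to port, export clearance — exclude.
CIF value = FCA price + origin terminal + freight + insurance = 37527.00 + 96.20 + 6683.14 + 375.57 = 44681.91
Import duty = 44681.91 × 17% = 7595.92
Buyer bears: origin terminal 96.20 + freight 6683.14 + insurance 375.57 + brokerage 209.30 + duty 7595.92 = 14960.13
Landed cost = invoice 37527.00 + 14960.13 = 52487.13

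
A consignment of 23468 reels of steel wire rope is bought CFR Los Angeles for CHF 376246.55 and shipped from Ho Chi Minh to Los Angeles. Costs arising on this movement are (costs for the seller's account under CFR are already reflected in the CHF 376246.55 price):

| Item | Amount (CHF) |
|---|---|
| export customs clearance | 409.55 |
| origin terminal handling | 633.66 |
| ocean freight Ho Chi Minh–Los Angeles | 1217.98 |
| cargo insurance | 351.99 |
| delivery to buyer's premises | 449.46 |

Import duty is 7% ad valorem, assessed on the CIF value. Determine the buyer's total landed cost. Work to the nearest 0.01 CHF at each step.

Total landed cost: CHF 403409.90

CFR: the seller pays costs through ocean freight to the destination port, but not insurance.
Already in the invoice (seller's account under CFR): export clearance, origin terminal, freight — exclude.
CIF value = CFR price + insurance = 376246.55 + 351.99 = 376598.54
Import duty = 376598.54 × 7% = 26361.90
Buyer bears: insurance 351.99 + delivery 449.46 + duty 26361.90 = 27163.35
Landed cost = invoice 376246.55 + 27163.35 = 403409.90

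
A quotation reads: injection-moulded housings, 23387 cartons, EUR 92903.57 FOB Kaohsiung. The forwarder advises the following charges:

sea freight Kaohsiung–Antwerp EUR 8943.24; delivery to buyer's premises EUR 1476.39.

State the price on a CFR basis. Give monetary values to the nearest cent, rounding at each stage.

CFR price: EUR 101846.81

Not relevant to the conversion: delivery — on the buyer under both terms; not part of either seller's price.
From FOB to CFR, the seller additionally bears: freight.
CFR price = 92903.57 + 8943.24 = 101846.81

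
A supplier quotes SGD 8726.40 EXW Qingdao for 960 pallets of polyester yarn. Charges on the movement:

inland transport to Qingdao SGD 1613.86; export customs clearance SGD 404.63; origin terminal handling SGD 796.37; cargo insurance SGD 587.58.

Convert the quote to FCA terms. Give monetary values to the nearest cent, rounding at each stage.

FCA price: SGD 10744.89

Not relevant to the conversion: insurance, origin terminal — on the buyer under both terms; not part of either seller's price.
From EXW to FCA, the seller additionally bears: inland to port, export clearance.
FCA price = 8726.40 + 1613.86 + 404.63 = 10744.89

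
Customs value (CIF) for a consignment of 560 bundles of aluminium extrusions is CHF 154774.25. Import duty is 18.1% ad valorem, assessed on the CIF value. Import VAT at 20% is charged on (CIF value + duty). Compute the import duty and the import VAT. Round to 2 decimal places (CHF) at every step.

Import duty: CHF 28014.14; import VAT: CHF 36557.68

Import duty = 154774.25 × 18.1% = 28014.14
VAT base = CIF + duty = 154774.25 + 28014.14 = 182788.39
Import VAT = 182788.39 × 20% = 36557.68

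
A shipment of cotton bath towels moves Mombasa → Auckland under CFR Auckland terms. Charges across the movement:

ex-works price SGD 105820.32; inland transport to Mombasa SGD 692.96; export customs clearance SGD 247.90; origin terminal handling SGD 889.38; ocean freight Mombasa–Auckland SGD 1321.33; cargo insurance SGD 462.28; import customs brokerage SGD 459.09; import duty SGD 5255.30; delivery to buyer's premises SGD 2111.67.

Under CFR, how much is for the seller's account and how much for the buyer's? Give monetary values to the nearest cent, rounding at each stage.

CFR: the seller pays costs through ocean freight to the destination port, but not insurance.
Seller's account: goods 105820.32 + inland to port 692.96 + export clearance 247.90 + origin terminal 889.38 + freight 1321.33 = 108971.89
Buyer's account: insurance 462.28 + brokerage 459.09 + duty 5255.30 + delivery 2111.67 = 8288.34

Seller: SGD 108971.89; buyer: SGD 8288.34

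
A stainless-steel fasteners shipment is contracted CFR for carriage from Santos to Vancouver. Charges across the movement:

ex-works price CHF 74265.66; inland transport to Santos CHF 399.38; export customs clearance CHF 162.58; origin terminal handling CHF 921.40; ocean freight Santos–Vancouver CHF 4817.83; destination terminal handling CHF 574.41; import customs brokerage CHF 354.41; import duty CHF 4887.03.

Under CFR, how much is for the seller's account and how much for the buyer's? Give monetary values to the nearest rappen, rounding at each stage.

Seller: CHF 80566.85; buyer: CHF 5815.85

CFR: the seller pays costs through ocean freight to the destination port, but not insurance.
Seller's account: goods 74265.66 + inland to port 399.38 + export clearance 162.58 + origin terminal 921.40 + freight 4817.83 = 80566.85
Buyer's account: destination terminal 574.41 + brokerage 354.41 + duty 4887.03 = 5815.85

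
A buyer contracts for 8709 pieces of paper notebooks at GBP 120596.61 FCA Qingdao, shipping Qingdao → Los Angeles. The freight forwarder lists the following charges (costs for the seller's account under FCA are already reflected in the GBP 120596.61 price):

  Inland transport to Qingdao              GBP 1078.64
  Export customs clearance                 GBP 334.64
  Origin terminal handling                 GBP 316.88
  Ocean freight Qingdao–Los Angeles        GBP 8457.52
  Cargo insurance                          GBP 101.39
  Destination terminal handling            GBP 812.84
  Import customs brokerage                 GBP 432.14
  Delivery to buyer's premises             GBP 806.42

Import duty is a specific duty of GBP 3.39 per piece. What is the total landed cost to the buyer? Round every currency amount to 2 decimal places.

FCA: the seller delivers export-cleared goods to the carrier; the buyer bears costs from that point.
Already in the invoice (seller's account under FCA): inland to port, export clearance — exclude.
CIF value = FCA price + origin terminal + freight + insurance = 120596.61 + 316.88 + 8457.52 + 101.39 = 129472.40
Import duty = 8709 × 3.39 = 29523.51
Buyer bears: origin terminal 316.88 + freight 8457.52 + insurance 101.39 + destination terminal 812.84 + brokerage 432.14 + delivery 806.42 + duty 29523.51 = 40450.70
Landed cost = invoice 120596.61 + 40450.70 = 161047.31

Total landed cost: GBP 161047.31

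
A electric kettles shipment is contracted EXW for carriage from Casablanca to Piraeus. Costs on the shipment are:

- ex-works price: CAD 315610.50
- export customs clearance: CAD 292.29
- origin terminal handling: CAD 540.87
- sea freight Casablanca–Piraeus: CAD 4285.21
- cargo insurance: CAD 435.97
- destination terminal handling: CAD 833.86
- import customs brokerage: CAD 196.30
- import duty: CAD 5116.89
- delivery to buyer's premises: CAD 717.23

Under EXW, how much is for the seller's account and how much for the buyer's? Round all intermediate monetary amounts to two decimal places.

EXW: the seller makes goods available at their premises; the buyer bears all onward costs.
Seller's account: goods 315610.50 = 315610.50
Buyer's account: export clearance 292.29 + origin terminal 540.87 + freight 4285.21 + insurance 435.97 + destination terminal 833.86 + brokerage 196.30 + duty 5116.89 + delivery 717.23 = 12418.62

Seller: CAD 315610.50; buyer: CAD 12418.62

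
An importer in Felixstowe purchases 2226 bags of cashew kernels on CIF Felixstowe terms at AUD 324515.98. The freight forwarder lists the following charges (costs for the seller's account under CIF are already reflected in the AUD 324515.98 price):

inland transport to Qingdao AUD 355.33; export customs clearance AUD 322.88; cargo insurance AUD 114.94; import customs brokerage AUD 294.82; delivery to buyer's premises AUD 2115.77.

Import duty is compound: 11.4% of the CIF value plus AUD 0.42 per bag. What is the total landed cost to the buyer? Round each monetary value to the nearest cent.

Total landed cost: AUD 364856.31

CIF: the seller pays costs through ocean freight and marine insurance to the destination port.
Already in the invoice (seller's account under CIF): inland to port, export clearance, insurance — exclude.
The CIF price already equals the CIF value: 324515.98
Ad valorem component: 324515.98 × 11.4% = 36994.82
Specific component: 2226 × 0.42 = 934.92
Import duty = 36994.82 + 934.92 = 37929.74
Buyer bears: brokerage 294.82 + delivery 2115.77 + duty 37929.74 = 40340.33
Landed cost = invoice 324515.98 + 40340.33 = 364856.31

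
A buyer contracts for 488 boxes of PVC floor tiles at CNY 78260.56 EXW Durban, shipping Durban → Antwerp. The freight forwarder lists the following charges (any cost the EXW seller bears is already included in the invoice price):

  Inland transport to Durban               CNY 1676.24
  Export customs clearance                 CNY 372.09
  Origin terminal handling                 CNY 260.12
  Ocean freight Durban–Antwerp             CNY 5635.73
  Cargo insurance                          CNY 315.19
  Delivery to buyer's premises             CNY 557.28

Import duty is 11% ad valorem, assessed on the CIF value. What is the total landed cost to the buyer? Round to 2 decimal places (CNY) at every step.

Total landed cost: CNY 96594.40

EXW: the seller makes goods available at their premises; the buyer bears all onward costs.
CIF value = EXW price + inland to port + export clearance + origin terminal + freight + insurance = 78260.56 + 1676.24 + 372.09 + 260.12 + 5635.73 + 315.19 = 86519.93
Import duty = 86519.93 × 11% = 9517.19
Buyer bears: inland to port 1676.24 + export clearance 372.09 + origin terminal 260.12 + freight 5635.73 + insurance 315.19 + delivery 557.28 + duty 9517.19 = 18333.84
Landed cost = invoice 78260.56 + 18333.84 = 96594.40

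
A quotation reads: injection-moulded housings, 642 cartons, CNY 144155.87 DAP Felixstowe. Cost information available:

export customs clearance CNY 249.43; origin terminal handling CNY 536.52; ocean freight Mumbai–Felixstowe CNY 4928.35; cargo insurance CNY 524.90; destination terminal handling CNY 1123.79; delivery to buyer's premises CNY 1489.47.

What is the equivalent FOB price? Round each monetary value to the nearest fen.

Not relevant to the conversion: origin terminal, export clearance — on the seller under both DAP and FOB; already in the DAP price and stays in the FOB price.
From DAP to FOB, the seller no longer bears: freight, insurance, destination terminal, delivery.
FOB price = 144155.87 − 4928.35 − 524.90 − 1123.79 − 1489.47 = 136089.36

FOB price: CNY 136089.36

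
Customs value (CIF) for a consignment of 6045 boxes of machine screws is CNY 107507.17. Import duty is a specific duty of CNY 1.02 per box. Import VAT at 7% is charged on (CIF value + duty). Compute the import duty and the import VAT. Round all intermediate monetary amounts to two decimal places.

Import duty: CNY 6165.90; import VAT: CNY 7957.11

Import duty = 6045 × 1.02 = 6165.90
VAT base = CIF + duty = 107507.17 + 6165.90 = 113673.07
Import VAT = 113673.07 × 7% = 7957.11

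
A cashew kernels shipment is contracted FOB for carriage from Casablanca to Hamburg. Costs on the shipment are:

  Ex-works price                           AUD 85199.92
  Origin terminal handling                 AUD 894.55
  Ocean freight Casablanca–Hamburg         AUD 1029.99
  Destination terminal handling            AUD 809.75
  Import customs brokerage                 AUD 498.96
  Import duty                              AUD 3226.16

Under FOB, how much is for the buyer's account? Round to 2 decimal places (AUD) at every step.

FOB: the seller bears costs until goods are on board at the origin port; the buyer bears freight, insurance and all costs thereafter.
Seller's account: goods 85199.92 + origin terminal 894.55 = 86094.47
Buyer's account: freight 1029.99 + destination terminal 809.75 + brokerage 498.96 + duty 3226.16 = 5564.86

Buyer's account: AUD 5564.86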